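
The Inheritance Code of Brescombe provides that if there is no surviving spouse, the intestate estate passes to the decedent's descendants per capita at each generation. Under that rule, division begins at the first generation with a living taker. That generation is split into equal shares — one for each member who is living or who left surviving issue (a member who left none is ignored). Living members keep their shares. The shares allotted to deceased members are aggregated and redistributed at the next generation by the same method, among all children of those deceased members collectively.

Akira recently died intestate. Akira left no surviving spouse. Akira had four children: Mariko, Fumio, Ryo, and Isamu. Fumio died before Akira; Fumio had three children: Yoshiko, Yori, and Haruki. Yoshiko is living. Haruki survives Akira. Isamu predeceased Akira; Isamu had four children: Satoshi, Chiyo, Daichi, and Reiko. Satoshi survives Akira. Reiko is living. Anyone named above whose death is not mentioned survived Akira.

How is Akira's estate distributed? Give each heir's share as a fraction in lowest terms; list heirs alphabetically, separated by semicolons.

Chiyo 1/14; Daichi 1/14; Haruki 1/14; Mariko 1/4; Reiko 1/14; Ryo 1/4; Satoshi 1/14; Yori 1/14; Yoshiko 1/14

There is no surviving spouse, so the entire estate passes to Akira's descendants per capita at each generation.
At generation 1 (Mariko, Fumio, Ryo, Isamu) there are 4 shares of (1)/4 = 1/4 each.
Living: Mariko and Ryo — each takes 1/4.
Deceased: Fumio and Isamu. Their combined 1/2 is pooled and carried to generation 2.
At generation 2 (Yoshiko, Yori, Haruki, Satoshi, Chiyo, Daichi, Reiko) there are 7 shares of (1/2)/7 = 1/14 each.
Living: Yoshiko, Yori, Haruki, Satoshi, Chiyo, Daichi, and Reiko — each takes 1/14.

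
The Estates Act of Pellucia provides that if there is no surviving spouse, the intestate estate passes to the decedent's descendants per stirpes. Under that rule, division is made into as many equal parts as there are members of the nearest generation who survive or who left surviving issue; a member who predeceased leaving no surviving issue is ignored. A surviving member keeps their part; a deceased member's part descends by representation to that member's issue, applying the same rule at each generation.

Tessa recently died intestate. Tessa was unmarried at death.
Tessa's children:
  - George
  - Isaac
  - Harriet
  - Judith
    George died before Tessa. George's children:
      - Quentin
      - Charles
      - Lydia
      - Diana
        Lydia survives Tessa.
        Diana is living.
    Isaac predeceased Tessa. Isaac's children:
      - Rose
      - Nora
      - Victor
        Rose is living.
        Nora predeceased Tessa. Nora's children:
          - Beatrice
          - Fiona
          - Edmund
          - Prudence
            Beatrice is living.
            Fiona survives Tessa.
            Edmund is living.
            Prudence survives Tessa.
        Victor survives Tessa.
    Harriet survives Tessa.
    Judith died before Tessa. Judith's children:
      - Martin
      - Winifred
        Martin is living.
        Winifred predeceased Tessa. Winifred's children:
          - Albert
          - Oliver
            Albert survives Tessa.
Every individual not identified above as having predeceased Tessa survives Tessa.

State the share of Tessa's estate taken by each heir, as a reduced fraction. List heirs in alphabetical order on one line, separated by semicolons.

Albert 1/16; Beatrice 1/48; Charles 1/16; Diana 1/16; Edmund 1/48; Fiona 1/48; Harriet 1/4; Lydia 1/16; Martin 1/8; Oliver 1/16; Prudence 1/48; Quentin 1/16; Rose 1/12; Victor 1/12

There is no surviving spouse, so the entire estate passes to Tessa's descendants per stirpes.
The estate is divided into 4 equal shares of 1/4 among George, Isaac, Harriet, Judith.
George predeceased; the 1/4 allotted to George's branch passes to George's issue by representation.
The 1/4 is divided into 4 equal shares of 1/16 among Quentin, Charles, Lydia, Diana.
Quentin is living and takes 1/16.
Charles is living and takes 1/16.
Lydia is living and takes 1/16.
Diana is living and takes 1/16.
Isaac predeceased; the 1/4 allotted to Isaac's branch passes to Isaac's issue by representation.
The 1/4 is divided into 3 equal shares of 1/12 among Rose, Nora, Victor.
Rose is living and takes 1/12.
Nora predeceased; the 1/12 allotted to Nora's branch passes to Nora's issue by representation.
The 1/12 is divided into 4 equal shares of 1/48 among Beatrice, Fiona, Edmund, Prudence.
Beatrice is living and takes 1/48.
Fiona is living and takes 1/48.
Edmund is living and takes 1/48.
Prudence is living and takes 1/48.
Victor is living and takes 1/12.
Harriet is living and takes 1/4.
Judith predeceased; the 1/4 allotted to Judith's branch passes to Judith's issue by representation.
The 1/4 is divided into 2 equal shares of 1/8 among Martin, Winifred.
Martin is living and takes 1/8.
Winifred predeceased; the 1/8 allotted to Winifred's branch passes to Winifred's issue by representation.
The 1/8 is divided into 2 equal shares of 1/16 among Albert, Oliver.
Albert is living and takes 1/16.
Oliver is living and takes 1/16.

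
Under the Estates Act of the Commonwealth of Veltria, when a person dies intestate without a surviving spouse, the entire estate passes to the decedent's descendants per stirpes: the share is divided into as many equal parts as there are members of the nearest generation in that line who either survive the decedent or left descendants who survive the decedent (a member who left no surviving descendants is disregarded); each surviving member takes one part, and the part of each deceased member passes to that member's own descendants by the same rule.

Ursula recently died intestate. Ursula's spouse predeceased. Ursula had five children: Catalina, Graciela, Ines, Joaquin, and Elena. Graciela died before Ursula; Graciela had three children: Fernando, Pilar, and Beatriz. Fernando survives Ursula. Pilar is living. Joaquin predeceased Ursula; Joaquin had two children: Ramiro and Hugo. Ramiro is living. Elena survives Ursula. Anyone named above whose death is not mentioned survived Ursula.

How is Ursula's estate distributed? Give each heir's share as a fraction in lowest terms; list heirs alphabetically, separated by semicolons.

Beatriz 1/15; Catalina 1/5; Elena 1/5; Fernando 1/15; Hugo 1/10; Ines 1/5; Pilar 1/15; Ramiro 1/10

There is no surviving spouse, so the entire estate passes to Ursula's descendants per stirpes.
The estate is divided into 5 equal shares of 1/5 among Catalina, Graciela, Ines, Joaquin, Elena.
Catalina is living and takes 1/5.
Graciela predeceased; the 1/5 allotted to Graciela's branch passes to Graciela's issue by representation.
The 1/5 is divided into 3 equal shares of 1/15 among Fernando, Pilar, Beatriz.
Fernando is living and takes 1/15.
Pilar is living and takes 1/15.
Beatriz is living and takes 1/15.
Ines is living and takes 1/5.
Joaquin predeceased; the 1/5 allotted to Joaquin's branch passes to Joaquin's issue by representation.
The 1/5 is divided into 2 equal shares of 1/10 among Ramiro, Hugo.
Ramiro is living and takes 1/10.
Hugo is living and takes 1/10.
Elena is living and takes 1/5.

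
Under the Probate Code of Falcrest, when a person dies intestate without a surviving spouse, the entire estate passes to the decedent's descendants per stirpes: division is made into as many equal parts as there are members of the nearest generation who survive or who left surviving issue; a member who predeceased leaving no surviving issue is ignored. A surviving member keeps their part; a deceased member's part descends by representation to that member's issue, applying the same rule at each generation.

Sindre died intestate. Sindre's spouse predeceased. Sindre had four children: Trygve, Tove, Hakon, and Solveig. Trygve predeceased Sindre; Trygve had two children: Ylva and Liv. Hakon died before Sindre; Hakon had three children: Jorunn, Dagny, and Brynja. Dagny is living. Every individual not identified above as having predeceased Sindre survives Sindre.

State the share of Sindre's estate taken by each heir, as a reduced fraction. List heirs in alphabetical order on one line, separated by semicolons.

Brynja 1/12; Dagny 1/12; Jorunn 1/12; Liv 1/8; Solveig 1/4; Tove 1/4; Ylva 1/8

There is no surviving spouse, so the entire estate passes to Sindre's descendants per stirpes.
The estate is divided into 4 equal shares of 1/4 among Trygve, Tove, Hakon, Solveig.
Trygve predeceased; the 1/4 allotted to Trygve's branch passes to Trygve's issue by representation.
The 1/4 is divided into 2 equal shares of 1/8 among Ylva, Liv.
Ylva is living and takes 1/8.
Liv is living and takes 1/8.
Tove is living and takes 1/4.
Hakon predeceased; the 1/4 allotted to Hakon's branch passes to Hakon's issue by representation.
The 1/4 is divided into 3 equal shares of 1/12 among Jorunn, Dagny, Brynja.
Jorunn is living and takes 1/12.
Dagny is living and takes 1/12.
Brynja is living and takes 1/12.
Solveig is living and takes 1/4.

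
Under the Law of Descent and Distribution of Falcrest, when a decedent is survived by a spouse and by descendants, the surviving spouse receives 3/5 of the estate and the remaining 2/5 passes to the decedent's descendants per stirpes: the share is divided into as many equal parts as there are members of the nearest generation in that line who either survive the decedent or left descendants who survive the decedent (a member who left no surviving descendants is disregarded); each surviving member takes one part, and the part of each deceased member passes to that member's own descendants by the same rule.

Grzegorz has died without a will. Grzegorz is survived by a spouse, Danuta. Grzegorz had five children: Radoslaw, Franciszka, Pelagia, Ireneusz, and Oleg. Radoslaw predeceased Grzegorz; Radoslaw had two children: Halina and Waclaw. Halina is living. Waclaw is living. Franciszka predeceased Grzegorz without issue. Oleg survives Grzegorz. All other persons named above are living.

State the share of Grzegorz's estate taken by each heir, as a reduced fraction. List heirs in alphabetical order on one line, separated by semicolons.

Danuta, as surviving spouse, takes 3/5.
The remaining 2/5 passes to Grzegorz's descendants per stirpes.
Franciszka left no surviving issue, so that branch lapses and is disregarded.
The 2/5 is divided into 4 equal shares of 1/10 among Radoslaw, Pelagia, Ireneusz, Oleg.
Radoslaw predeceased; the 1/10 allotted to Radoslaw's branch passes to Radoslaw's issue by representation.
The 1/10 is divided into 2 equal shares of 1/20 among Halina, Waclaw.
Halina is living and takes 1/20.
Waclaw is living and takes 1/20.
Pelagia is living and takes 1/10.
Ireneusz is living and takes 1/10.
Oleg is living and takes 1/10.

Danuta 3/5; Halina 1/20; Ireneusz 1/10; Oleg 1/10; Pelagia 1/10; Waclaw 1/20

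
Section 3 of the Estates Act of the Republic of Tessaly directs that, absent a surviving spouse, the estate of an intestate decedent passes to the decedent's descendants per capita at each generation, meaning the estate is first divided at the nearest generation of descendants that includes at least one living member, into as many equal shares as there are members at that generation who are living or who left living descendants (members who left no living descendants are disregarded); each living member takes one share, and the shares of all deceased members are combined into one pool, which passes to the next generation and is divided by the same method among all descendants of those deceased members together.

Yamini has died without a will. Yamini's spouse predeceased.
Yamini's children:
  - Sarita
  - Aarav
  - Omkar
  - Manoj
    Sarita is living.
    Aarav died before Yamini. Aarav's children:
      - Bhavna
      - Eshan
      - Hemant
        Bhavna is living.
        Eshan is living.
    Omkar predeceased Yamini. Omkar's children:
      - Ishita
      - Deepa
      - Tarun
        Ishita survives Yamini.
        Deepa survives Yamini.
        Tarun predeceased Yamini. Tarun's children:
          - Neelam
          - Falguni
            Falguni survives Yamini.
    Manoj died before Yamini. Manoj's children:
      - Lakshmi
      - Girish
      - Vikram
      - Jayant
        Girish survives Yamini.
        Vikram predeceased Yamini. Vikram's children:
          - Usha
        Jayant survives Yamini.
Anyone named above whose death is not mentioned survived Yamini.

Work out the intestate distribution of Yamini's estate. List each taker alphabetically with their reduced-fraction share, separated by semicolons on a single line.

Bhavna 3/40; Deepa 3/40; Eshan 3/40; Falguni 1/20; Girish 3/40; Hemant 3/40; Ishita 3/40; Jayant 3/40; Lakshmi 3/40; Neelam 1/20; Sarita 1/4; Usha 1/20

There is no surviving spouse, so the entire estate passes to Yamini's descendants per capita at each generation.
At generation 1 (Sarita, Aarav, Omkar, Manoj) there are 4 shares of (1)/4 = 1/4 each.
Living: Sarita — each takes 1/4.
Deceased: Aarav, Omkar, and Manoj. Their combined 3/4 is pooled and carried to generation 2.
At generation 2 (Bhavna, Eshan, Hemant, Ishita, Deepa, Tarun, Lakshmi, Girish, Vikram, Jayant) there are 10 shares of (3/4)/10 = 3/40 each.
Living: Bhavna, Eshan, Hemant, Ishita, Deepa, Lakshmi, Girish, and Jayant — each takes 3/40.
Deceased: Tarun and Vikram. Their combined 3/20 is pooled and carried to generation 3.
At generation 3 (Neelam, Falguni, Usha) there are 3 shares of (3/20)/3 = 1/20 each.
Living: Neelam, Falguni, and Usha — each takes 1/20.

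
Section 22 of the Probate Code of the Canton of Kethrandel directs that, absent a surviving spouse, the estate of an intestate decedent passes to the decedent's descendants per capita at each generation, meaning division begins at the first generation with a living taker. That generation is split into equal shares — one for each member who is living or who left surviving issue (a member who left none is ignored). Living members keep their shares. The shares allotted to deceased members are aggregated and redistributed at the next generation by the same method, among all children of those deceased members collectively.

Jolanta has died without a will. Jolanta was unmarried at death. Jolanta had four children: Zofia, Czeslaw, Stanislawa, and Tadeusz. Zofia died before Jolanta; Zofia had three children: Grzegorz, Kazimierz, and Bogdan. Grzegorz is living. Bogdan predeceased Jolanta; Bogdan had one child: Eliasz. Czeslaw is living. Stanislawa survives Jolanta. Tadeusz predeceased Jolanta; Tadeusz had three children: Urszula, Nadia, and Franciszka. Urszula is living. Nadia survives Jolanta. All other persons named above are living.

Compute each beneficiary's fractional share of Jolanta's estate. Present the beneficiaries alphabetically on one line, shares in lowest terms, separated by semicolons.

There is no surviving spouse, so the entire estate passes to Jolanta's descendants per capita at each generation.
At generation 1 (Zofia, Czeslaw, Stanislawa, Tadeusz) there are 4 shares of (1)/4 = 1/4 each.
Living: Czeslaw and Stanislawa — each takes 1/4.
Deceased: Zofia and Tadeusz. Their combined 1/2 is pooled and carried to generation 2.
At generation 2 (Grzegorz, Kazimierz, Bogdan, Urszula, Nadia, Franciszka) there are 6 shares of (1/2)/6 = 1/12 each.
Living: Grzegorz, Kazimierz, Urszula, Nadia, and Franciszka — each takes 1/12.
Deceased: Bogdan. That 1/12 share is carried to generation 3.
At generation 3 (Eliasz) there are 1 shares of (1/12)/1 = 1/12 each.
Living: Eliasz — each takes 1/12.

Czeslaw 1/4; Eliasz 1/12; Franciszka 1/12; Grzegorz 1/12; Kazimierz 1/12; Nadia 1/12; Stanislawa 1/4; Urszula 1/12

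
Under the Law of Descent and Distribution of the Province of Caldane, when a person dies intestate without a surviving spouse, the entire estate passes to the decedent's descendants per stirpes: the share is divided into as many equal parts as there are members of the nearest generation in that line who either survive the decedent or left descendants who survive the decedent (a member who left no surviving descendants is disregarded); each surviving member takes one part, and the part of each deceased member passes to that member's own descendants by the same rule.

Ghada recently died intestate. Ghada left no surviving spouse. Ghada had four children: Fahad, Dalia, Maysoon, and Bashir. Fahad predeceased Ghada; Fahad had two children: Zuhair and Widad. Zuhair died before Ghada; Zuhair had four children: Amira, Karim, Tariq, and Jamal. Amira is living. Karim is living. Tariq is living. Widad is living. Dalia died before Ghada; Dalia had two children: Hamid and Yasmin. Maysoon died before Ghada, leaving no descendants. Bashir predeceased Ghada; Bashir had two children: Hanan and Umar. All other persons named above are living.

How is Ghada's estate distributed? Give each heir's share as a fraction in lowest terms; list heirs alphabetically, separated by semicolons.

There is no surviving spouse, so the entire estate passes to Ghada's descendants per stirpes.
Maysoon left no surviving issue, so that branch lapses and is disregarded.
The estate is divided into 3 equal shares of 1/3 among Fahad, Dalia, Bashir.
Fahad predeceased; the 1/3 allotted to Fahad's branch passes to Fahad's issue by representation.
The 1/3 is divided into 2 equal shares of 1/6 among Zuhair, Widad.
Zuhair predeceased; the 1/6 allotted to Zuhair's branch passes to Zuhair's issue by representation.
The 1/6 is divided into 4 equal shares of 1/24 among Amira, Karim, Tariq, Jamal.
Amira is living and takes 1/24.
Karim is living and takes 1/24.
Tariq is living and takes 1/24.
Jamal is living and takes 1/24.
Widad is living and takes 1/6.
Dalia predeceased; the 1/3 allotted to Dalia's branch passes to Dalia's issue by representation.
The 1/3 is divided into 2 equal shares of 1/6 among Hamid, Yasmin.
Hamid is living and takes 1/6.
Yasmin is living and takes 1/6.
Bashir predeceased; the 1/3 allotted to Bashir's branch passes to Bashir's issue by representation.
The 1/3 is divided into 2 equal shares of 1/6 among Hanan, Umar.
Hanan is living and takes 1/6.
Umar is living and takes 1/6.

Amira 1/24; Hamid 1/6; Hanan 1/6; Jamal 1/24; Karim 1/24; Tariq 1/24; Umar 1/6; Widad 1/6; Yasmin 1/6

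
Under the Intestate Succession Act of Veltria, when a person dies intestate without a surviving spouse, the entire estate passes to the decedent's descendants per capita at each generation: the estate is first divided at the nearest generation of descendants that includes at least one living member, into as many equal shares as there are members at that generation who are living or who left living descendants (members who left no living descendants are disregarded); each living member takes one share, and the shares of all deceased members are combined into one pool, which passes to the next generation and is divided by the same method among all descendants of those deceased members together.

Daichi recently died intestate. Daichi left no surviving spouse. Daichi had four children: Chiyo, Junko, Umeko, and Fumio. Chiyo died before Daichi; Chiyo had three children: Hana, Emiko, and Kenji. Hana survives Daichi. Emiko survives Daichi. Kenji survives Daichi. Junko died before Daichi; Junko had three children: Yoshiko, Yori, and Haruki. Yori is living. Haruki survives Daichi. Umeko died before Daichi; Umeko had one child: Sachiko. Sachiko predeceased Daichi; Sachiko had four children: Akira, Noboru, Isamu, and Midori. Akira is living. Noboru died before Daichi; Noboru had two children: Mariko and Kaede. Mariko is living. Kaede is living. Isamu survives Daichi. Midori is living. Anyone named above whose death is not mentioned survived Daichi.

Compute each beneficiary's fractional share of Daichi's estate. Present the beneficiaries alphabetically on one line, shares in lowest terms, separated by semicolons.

There is no surviving spouse, so the entire estate passes to Daichi's descendants per capita at each generation.
At generation 1 (Chiyo, Junko, Umeko, Fumio) there are 4 shares of (1)/4 = 1/4 each.
Living: Fumio — each takes 1/4.
Deceased: Chiyo, Junko, and Umeko. Their combined 3/4 is pooled and carried to generation 2.
At generation 2 (Hana, Emiko, Kenji, Yoshiko, Yori, Haruki, Sachiko) there are 7 shares of (3/4)/7 = 3/28 each.
Living: Hana, Emiko, Kenji, Yoshiko, Yori, and Haruki — each takes 3/28.
Deceased: Sachiko. That 3/28 share is carried to generation 3.
At generation 3 (Akira, Noboru, Isamu, Midori) there are 4 shares of (3/28)/4 = 3/112 each.
Living: Akira, Isamu, and Midori — each takes 3/112.
Deceased: Noboru. That 3/112 share is carried to generation 4.
At generation 4 (Mariko, Kaede) there are 2 shares of (3/112)/2 = 3/224 each.
Living: Mariko and Kaede — each takes 3/224.

Akira 3/112; Emiko 3/28; Fumio 1/4; Hana 3/28; Haruki 3/28; Isamu 3/112; Kaede 3/224; Kenji 3/28; Mariko 3/224; Midori 3/112; Yori 3/28; Yoshiko 3/28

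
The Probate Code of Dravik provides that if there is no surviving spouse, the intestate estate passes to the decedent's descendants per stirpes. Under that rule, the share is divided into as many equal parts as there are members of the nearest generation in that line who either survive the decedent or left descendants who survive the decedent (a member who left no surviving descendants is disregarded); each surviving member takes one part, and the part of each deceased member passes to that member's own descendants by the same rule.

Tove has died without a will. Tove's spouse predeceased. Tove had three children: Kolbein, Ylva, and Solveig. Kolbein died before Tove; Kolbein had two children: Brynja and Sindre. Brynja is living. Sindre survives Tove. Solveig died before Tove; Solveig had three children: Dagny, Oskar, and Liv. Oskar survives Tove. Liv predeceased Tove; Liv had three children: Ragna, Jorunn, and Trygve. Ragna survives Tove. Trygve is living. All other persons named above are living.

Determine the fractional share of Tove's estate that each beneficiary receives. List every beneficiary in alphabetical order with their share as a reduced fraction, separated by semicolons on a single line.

Brynja 1/6; Dagny 1/9; Jorunn 1/27; Oskar 1/9; Ragna 1/27; Sindre 1/6; Trygve 1/27; Ylva 1/3

There is no surviving spouse, so the entire estate passes to Tove's descendants per stirpes.
The estate is divided into 3 equal shares of 1/3 among Kolbein, Ylva, Solveig.
Kolbein predeceased; the 1/3 allotted to Kolbein's branch passes to Kolbein's issue by representation.
The 1/3 is divided into 2 equal shares of 1/6 among Brynja, Sindre.
Brynja is living and takes 1/6.
Sindre is living and takes 1/6.
Ylva is living and takes 1/3.
Solveig predeceased; the 1/3 allotted to Solveig's branch passes to Solveig's issue by representation.
The 1/3 is divided into 3 equal shares of 1/9 among Dagny, Oskar, Liv.
Dagny is living and takes 1/9.
Oskar is living and takes 1/9.
Liv predeceased; the 1/9 allotted to Liv's branch passes to Liv's issue by representation.
The 1/9 is divided into 3 equal shares of 1/27 among Ragna, Jorunn, Trygve.
Ragna is living and takes 1/27.
Jorunn is living and takes 1/27.
Trygve is living and takes 1/27.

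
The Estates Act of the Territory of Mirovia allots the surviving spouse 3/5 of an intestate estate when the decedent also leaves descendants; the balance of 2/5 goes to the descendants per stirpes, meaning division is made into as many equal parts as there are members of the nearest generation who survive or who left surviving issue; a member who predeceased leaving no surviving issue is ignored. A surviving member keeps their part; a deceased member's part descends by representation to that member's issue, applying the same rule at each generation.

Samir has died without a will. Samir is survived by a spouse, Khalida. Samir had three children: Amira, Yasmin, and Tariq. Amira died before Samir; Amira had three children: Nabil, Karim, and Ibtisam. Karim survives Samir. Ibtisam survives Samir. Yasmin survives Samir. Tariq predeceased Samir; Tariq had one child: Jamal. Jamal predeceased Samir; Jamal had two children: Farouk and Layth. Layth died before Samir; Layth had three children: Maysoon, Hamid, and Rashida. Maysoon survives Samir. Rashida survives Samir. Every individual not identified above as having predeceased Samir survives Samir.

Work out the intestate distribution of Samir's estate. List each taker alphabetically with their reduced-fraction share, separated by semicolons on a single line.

Khalida, as surviving spouse, takes 3/5.
The remaining 2/5 passes to Samir's descendants per stirpes.
The 2/5 is divided into 3 equal shares of 2/15 among Amira, Yasmin, Tariq.
Amira predeceased; the 2/15 allotted to Amira's branch passes to Amira's issue by representation.
The 2/15 is divided into 3 equal shares of 2/45 among Nabil, Karim, Ibtisam.
Nabil is living and takes 2/45.
Karim is living and takes 2/45.
Ibtisam is living and takes 2/45.
Yasmin is living and takes 2/15.
Tariq predeceased; the 2/15 allotted to Tariq's branch passes to Tariq's issue by representation.
Jamal's line is the sole branch at this level, so the full 2/15 passes to Jamal's issue by representation.
The 2/15 is divided into 2 equal shares of 1/15 among Farouk, Layth.
Farouk is living and takes 1/15.
Layth predeceased; the 1/15 allotted to Layth's branch passes to Layth's issue by representation.
The 1/15 is divided into 3 equal shares of 1/45 among Maysoon, Hamid, Rashida.
Maysoon is living and takes 1/45.
Hamid is living and takes 1/45.
Rashida is living and takes 1/45.

Farouk 1/15; Hamid 1/45; Ibtisam 2/45; Karim 2/45; Khalida 3/5; Maysoon 1/45; Nabil 2/45; Rashida 1/45; Yasmin 2/15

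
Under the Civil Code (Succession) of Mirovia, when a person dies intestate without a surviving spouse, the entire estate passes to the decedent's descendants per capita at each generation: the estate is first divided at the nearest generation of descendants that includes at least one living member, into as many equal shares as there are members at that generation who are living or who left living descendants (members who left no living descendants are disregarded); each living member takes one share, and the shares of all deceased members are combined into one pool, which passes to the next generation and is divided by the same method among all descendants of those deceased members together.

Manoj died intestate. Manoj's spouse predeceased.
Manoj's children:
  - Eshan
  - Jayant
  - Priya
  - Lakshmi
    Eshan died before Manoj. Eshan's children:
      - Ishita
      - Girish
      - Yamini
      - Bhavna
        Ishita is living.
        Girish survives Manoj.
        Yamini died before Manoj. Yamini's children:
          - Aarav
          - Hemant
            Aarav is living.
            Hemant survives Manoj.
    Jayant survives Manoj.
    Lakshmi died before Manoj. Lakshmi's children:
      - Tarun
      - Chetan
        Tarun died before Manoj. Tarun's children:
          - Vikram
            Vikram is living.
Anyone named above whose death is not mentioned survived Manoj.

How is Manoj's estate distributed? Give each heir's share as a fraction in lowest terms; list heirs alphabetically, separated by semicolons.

There is no surviving spouse, so the entire estate passes to Manoj's descendants per capita at each generation.
At generation 1 (Eshan, Jayant, Priya, Lakshmi) there are 4 shares of (1)/4 = 1/4 each.
Living: Jayant and Priya — each takes 1/4.
Deceased: Eshan and Lakshmi. Their combined 1/2 is pooled and carried to generation 2.
At generation 2 (Ishita, Girish, Yamini, Bhavna, Tarun, Chetan) there are 6 shares of (1/2)/6 = 1/12 each.
Living: Ishita, Girish, Bhavna, and Chetan — each takes 1/12.
Deceased: Yamini and Tarun. Their combined 1/6 is pooled and carried to generation 3.
At generation 3 (Aarav, Hemant, Vikram) there are 3 shares of (1/6)/3 = 1/18 each.
Living: Aarav, Hemant, and Vikram — each takes 1/18.

Aarav 1/18; Bhavna 1/12; Chetan 1/12; Girish 1/12; Hemant 1/18; Ishita 1/12; Jayant 1/4; Priya 1/4; Vikram 1/18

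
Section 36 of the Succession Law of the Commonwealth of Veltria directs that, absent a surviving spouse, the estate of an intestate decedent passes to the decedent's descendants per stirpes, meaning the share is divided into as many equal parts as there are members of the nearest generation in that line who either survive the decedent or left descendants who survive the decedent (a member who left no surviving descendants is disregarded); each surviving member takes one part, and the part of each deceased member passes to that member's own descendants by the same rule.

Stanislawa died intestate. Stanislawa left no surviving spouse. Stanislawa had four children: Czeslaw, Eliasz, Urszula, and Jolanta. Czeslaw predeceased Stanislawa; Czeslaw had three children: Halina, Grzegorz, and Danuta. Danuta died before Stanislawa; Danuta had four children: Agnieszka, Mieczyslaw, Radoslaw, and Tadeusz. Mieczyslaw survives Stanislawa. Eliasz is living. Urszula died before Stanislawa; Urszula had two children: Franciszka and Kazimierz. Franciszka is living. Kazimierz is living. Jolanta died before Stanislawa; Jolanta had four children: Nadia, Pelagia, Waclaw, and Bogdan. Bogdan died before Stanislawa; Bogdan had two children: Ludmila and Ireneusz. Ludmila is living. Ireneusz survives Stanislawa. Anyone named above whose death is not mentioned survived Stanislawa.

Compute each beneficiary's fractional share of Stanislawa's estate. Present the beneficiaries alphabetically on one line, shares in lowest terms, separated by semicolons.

Agnieszka 1/48; Eliasz 1/4; Franciszka 1/8; Grzegorz 1/12; Halina 1/12; Ireneusz 1/32; Kazimierz 1/8; Ludmila 1/32; Mieczyslaw 1/48; Nadia 1/16; Pelagia 1/16; Radoslaw 1/48; Tadeusz 1/48; Waclaw 1/16

There is no surviving spouse, so the entire estate passes to Stanislawa's descendants per stirpes.
The estate is divided into 4 equal shares of 1/4 among Czeslaw, Eliasz, Urszula, Jolanta.
Czeslaw predeceased; the 1/4 allotted to Czeslaw's branch passes to Czeslaw's issue by representation.
The 1/4 is divided into 3 equal shares of 1/12 among Halina, Grzegorz, Danuta.
Halina is living and takes 1/12.
Grzegorz is living and takes 1/12.
Danuta predeceased; the 1/12 allotted to Danuta's branch passes to Danuta's issue by representation.
The 1/12 is divided into 4 equal shares of 1/48 among Agnieszka, Mieczyslaw, Radoslaw, Tadeusz.
Agnieszka is living and takes 1/48.
Mieczyslaw is living and takes 1/48.
Radoslaw is living and takes 1/48.
Tadeusz is living and takes 1/48.
Eliasz is living and takes 1/4.
Urszula predeceased; the 1/4 allotted to Urszula's branch passes to Urszula's issue by representation.
The 1/4 is divided into 2 equal shares of 1/8 among Franciszka, Kazimierz.
Franciszka is living and takes 1/8.
Kazimierz is living and takes 1/8.
Jolanta predeceased; the 1/4 allotted to Jolanta's branch passes to Jolanta's issue by representation.
The 1/4 is divided into 4 equal shares of 1/16 among Nadia, Pelagia, Waclaw, Bogdan.
Nadia is living and takes 1/16.
Pelagia is living and takes 1/16.
Waclaw is living and takes 1/16.
Bogdan predeceased; the 1/16 allotted to Bogdan's branch passes to Bogdan's issue by representation.
The 1/16 is divided into 2 equal shares of 1/32 among Ludmila, Ireneusz.
Ludmila is living and takes 1/32.
Ireneusz is living and takes 1/32.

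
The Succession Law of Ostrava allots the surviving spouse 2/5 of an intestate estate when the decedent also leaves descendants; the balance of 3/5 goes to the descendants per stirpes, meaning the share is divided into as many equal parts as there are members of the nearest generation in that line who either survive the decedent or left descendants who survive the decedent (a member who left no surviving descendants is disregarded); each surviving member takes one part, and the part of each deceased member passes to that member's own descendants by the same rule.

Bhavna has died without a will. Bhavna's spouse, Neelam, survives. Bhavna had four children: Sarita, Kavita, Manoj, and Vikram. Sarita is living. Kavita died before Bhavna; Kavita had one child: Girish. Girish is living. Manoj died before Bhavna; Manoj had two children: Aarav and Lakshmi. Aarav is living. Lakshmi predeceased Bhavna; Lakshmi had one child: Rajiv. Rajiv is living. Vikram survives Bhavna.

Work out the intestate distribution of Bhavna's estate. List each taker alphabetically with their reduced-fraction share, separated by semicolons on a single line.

Neelam, as surviving spouse, takes 2/5.
The remaining 3/5 passes to Bhavna's descendants per stirpes.
The 3/5 is divided into 4 equal shares of 3/20 among Sarita, Kavita, Manoj, Vikram.
Sarita is living and takes 3/20.
Kavita predeceased; the 3/20 allotted to Kavita's branch passes to Kavita's issue by representation.
Girish is the sole taker at this level and receives the full 3/20.
Manoj predeceased; the 3/20 allotted to Manoj's branch passes to Manoj's issue by representation.
The 3/20 is divided into 2 equal shares of 3/40 among Aarav, Lakshmi.
Aarav is living and takes 3/40.
Lakshmi predeceased; the 3/40 allotted to Lakshmi's branch passes to Lakshmi's issue by representation.
Rajiv is the sole taker at this level and receives the full 3/40.
Vikram is living and takes 3/20.

Aarav 3/40; Girish 3/20; Neelam 2/5; Rajiv 3/40; Sarita 3/20; Vikram 3/20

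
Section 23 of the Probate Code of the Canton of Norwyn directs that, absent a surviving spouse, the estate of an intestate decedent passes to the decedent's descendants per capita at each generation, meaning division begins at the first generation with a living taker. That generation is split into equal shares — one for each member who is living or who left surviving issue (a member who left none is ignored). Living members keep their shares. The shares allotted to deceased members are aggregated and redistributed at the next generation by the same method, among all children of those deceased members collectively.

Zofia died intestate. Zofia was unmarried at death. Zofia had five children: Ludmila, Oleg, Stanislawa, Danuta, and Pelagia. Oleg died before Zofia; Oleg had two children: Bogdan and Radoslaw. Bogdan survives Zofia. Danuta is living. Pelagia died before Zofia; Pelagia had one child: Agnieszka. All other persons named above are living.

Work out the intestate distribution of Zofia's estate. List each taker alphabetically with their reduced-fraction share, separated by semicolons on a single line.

There is no surviving spouse, so the entire estate passes to Zofia's descendants per capita at each generation.
At generation 1 (Ludmila, Oleg, Stanislawa, Danuta, Pelagia) there are 5 shares of (1)/5 = 1/5 each.
Living: Ludmila, Stanislawa, and Danuta — each takes 1/5.
Deceased: Oleg and Pelagia. Their combined 2/5 is pooled and carried to generation 2.
At generation 2 (Bogdan, Radoslaw, Agnieszka) there are 3 shares of (2/5)/3 = 2/15 each.
Living: Bogdan, Radoslaw, and Agnieszka — each takes 2/15.

Agnieszka 2/15; Bogdan 2/15; Danuta 1/5; Ludmila 1/5; Radoslaw 2/15; Stanislawa 1/5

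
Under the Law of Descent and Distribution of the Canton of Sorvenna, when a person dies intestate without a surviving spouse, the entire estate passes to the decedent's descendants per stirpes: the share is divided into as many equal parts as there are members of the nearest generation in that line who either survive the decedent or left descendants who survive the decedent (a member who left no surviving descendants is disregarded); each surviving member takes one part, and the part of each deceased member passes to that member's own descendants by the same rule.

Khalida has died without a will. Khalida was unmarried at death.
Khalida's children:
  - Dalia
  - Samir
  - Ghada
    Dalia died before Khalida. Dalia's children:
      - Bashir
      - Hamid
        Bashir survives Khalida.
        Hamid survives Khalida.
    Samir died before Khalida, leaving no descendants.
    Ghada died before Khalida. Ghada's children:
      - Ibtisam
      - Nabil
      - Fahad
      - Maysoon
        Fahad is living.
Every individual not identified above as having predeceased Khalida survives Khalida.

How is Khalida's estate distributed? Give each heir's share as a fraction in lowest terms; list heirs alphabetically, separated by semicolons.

There is no surviving spouse, so the entire estate passes to Khalida's descendants per stirpes.
Samir left no surviving issue, so that branch lapses and is disregarded.
The estate is divided into 2 equal shares of 1/2 among Dalia, Ghada.
Dalia predeceased; the 1/2 allotted to Dalia's branch passes to Dalia's issue by representation.
The 1/2 is divided into 2 equal shares of 1/4 among Bashir, Hamid.
Bashir is living and takes 1/4.
Hamid is living and takes 1/4.
Ghada predeceased; the 1/2 allotted to Ghada's branch passes to Ghada's issue by representation.
The 1/2 is divided into 4 equal shares of 1/8 among Ibtisam, Nabil, Fahad, Maysoon.
Ibtisam is living and takes 1/8.
Nabil is living and takes 1/8.
Fahad is living and takes 1/8.
Maysoon is living and takes 1/8.

Bashir 1/4; Fahad 1/8; Hamid 1/4; Ibtisam 1/8; Maysoon 1/8; Nabil 1/8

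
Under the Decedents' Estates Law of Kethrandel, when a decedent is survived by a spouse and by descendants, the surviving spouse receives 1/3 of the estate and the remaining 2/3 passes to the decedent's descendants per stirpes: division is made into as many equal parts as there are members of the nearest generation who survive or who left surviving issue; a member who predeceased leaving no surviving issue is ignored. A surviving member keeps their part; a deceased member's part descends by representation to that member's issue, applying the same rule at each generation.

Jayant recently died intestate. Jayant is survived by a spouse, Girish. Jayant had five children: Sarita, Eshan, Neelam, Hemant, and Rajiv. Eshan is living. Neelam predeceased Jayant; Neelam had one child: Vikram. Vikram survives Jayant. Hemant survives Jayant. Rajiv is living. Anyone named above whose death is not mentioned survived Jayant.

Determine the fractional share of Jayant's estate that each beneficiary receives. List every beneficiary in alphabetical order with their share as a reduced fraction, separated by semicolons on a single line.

Eshan 2/15; Girish 1/3; Hemant 2/15; Rajiv 2/15; Sarita 2/15; Vikram 2/15

Girish, as surviving spouse, takes 1/3.
The remaining 2/3 passes to Jayant's descendants per stirpes.
The 2/3 is divided into 5 equal shares of 2/15 among Sarita, Eshan, Neelam, Hemant, Rajiv.
Sarita is living and takes 2/15.
Eshan is living and takes 2/15.
Neelam predeceased; the 2/15 allotted to Neelam's branch passes to Neelam's issue by representation.
Vikram is the sole taker at this level and receives the full 2/15.
Hemant is living and takes 2/15.
Rajiv is living and takes 2/15.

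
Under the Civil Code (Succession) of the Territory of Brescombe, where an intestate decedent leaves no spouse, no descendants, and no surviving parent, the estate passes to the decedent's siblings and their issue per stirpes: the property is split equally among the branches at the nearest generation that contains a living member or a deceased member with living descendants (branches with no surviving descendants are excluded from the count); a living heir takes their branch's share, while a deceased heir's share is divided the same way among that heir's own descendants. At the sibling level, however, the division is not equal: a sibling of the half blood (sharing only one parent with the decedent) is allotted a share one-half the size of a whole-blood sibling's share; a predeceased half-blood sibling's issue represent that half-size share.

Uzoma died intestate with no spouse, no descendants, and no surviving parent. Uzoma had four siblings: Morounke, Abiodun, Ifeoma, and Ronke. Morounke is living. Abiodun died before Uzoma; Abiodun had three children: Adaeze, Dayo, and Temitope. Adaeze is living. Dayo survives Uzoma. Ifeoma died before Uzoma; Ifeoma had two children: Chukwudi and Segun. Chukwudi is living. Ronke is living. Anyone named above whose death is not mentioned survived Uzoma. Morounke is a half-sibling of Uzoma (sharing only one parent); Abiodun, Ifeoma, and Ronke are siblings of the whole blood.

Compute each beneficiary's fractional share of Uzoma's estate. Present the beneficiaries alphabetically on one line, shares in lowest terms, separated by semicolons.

No spouse, descendants, or parent survives, so the estate passes to Uzoma's siblings per stirpes.
Half-blood siblings count for one-half the weight of whole-blood siblings at the initial division.
Dividing 1 in proportion to weights (total weight 7/2): Morounke (weight 1/2) → 1/7; Abiodun (weight 1) → 2/7; Ifeoma (weight 1) → 2/7; Ronke (weight 1) → 2/7.
Morounke is living and takes 1/7.
Abiodun predeceased; the 2/7 allotted to Abiodun's branch passes to Abiodun's issue by representation.
The 2/7 is divided into 3 equal shares of 2/21 among Adaeze, Dayo, Temitope.
Adaeze is living and takes 2/21.
Dayo is living and takes 2/21.
Temitope is living and takes 2/21.
Ifeoma predeceased; the 2/7 allotted to Ifeoma's branch passes to Ifeoma's issue by representation.
The 2/7 is divided into 2 equal shares of 1/7 among Chukwudi, Segun.
Chukwudi is living and takes 1/7.
Segun is living and takes 1/7.
Ronke is living and takes 2/7.

Adaeze 2/21; Chukwudi 1/7; Dayo 2/21; Morounke 1/7; Ronke 2/7; Segun 1/7; Temitope 2/21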